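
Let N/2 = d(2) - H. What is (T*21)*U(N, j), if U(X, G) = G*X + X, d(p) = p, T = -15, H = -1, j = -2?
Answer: 1890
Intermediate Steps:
N = 6 (N = 2*(2 - 1*(-1)) = 2*(2 + 1) = 2*3 = 6)
U(X, G) = X + G*X
(T*21)*U(N, j) = (-15*21)*(6*(1 - 2)) = -1890*(-1) = -315*(-6) = 1890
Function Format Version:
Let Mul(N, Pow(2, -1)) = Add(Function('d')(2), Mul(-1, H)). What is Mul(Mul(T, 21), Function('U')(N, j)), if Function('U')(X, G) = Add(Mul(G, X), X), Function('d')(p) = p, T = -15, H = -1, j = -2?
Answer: 1890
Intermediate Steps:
N = 6 (N = Mul(2, Add(2, Mul(-1, -1))) = Mul(2, Add(2, 1)) = Mul(2, 3) = 6)
Function('U')(X, G) = Add(X, Mul(G, X))
Mul(Mul(T, 21), Function('U')(N, j)) = Mul(Mul(-15, 21), Mul(6, Add(1, -2))) = Mul(-315, Mul(6, -1)) = Mul(-315, -6) = 1890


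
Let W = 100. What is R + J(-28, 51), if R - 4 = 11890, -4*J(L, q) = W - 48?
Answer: 11881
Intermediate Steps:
J(L, q) = -13 (J(L, q) = -(100 - 48)/4 = -¼*52 = -13)
R = 11894 (R = 4 + 11890 = 11894)
R + J(-28, 51) = 11894 - 13 = 11881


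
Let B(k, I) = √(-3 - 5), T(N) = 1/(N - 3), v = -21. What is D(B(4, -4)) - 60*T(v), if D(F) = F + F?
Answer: 5/2 + 4*I*√2 ≈ 2.5 + 5.6569*I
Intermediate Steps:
T(N) = 1/(-3 + N)
B(k, I) = 2*I*√2 (B(k, I) = √(-8) = 2*I*√2)
D(F) = 2*F
D(B(4, -4)) - 60*T(v) = 2*(2*I*√2) - 60/(-3 - 21) = 4*I*√2 - 60/(-24) = 4*I*√2 - 60*(-1/24) = 4*I*√2 + 5/2 = 5/2 + 4*I*√2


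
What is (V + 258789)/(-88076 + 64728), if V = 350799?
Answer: -152397/5837 ≈ -26.109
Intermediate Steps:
(V + 258789)/(-88076 + 64728) = (350799 + 258789)/(-88076 + 64728) = 609588/(-23348) = 609588*(-1/23348) = -152397/5837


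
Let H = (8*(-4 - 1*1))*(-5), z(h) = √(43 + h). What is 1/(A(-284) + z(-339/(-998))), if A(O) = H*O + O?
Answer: -56969832/3252065846635 - √43166494/3252065846635 ≈ -1.7520e-5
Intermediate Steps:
H = 200 (H = (8*(-4 - 1))*(-5) = (8*(-5))*(-5) = -40*(-5) = 200)
A(O) = 201*O (A(O) = 200*O + O = 201*O)
1/(A(-284) + z(-339/(-998))) = 1/(201*(-284) + √(43 - 339/(-998))) = 1/(-57084 + √(43 - 339*(-1/998))) = 1/(-57084 + √(43 + 339/998)) = 1/(-57084 + √(43253/998)) = 1/(-57084 + √43166494/998)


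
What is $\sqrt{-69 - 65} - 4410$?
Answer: $-4410 + i \sqrt{134} \approx -4410.0 + 11.576 i$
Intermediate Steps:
$\sqrt{-69 - 65} - 4410 = \sqrt{-134} - 4410 = i \sqrt{134} - 4410 = -4410 + i \sqrt{134}$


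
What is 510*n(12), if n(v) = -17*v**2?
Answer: -1248480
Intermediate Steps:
510*n(12) = 510*(-17*12**2) = 510*(-17*144) = 510*(-2448) = -1248480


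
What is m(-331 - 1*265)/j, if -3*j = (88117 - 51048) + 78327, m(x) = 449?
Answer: -1347/115396 ≈ -0.011673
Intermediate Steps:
j = -115396/3 (j = -((88117 - 51048) + 78327)/3 = -(37069 + 78327)/3 = -1/3*115396 = -115396/3 ≈ -38465.)
m(-331 - 1*265)/j = 449/(-115396/3) = 449*(-3/115396) = -1347/115396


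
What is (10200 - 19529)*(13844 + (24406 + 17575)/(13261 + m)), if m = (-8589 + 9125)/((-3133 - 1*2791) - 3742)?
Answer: -8279178351427937/64090145 ≈ -1.2918e+8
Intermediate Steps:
m = -268/4833 (m = 536/((-3133 - 2791) - 3742) = 536/(-5924 - 3742) = 536/(-9666) = 536*(-1/9666) = -268/4833 ≈ -0.055452)
(10200 - 19529)*(13844 + (24406 + 17575)/(13261 + m)) = (10200 - 19529)*(13844 + (24406 + 17575)/(13261 - 268/4833)) = -9329*(13844 + 41981/(64090145/4833)) = -9329*(13844 + 41981*(4833/64090145)) = -9329*(13844 + 202894173/64090145) = -9329*887466861553/64090145 = -8279178351427937/64090145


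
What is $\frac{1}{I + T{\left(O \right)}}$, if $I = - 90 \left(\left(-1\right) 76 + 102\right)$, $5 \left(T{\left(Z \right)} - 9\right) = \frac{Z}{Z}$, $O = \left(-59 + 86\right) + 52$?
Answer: $- \frac{5}{11654} \approx -0.00042904$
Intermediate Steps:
$O = 79$ ($O = 27 + 52 = 79$)
$T{\left(Z \right)} = \frac{46}{5}$ ($T{\left(Z \right)} = 9 + \frac{Z \frac{1}{Z}}{5} = 9 + \frac{1}{5} \cdot 1 = 9 + \frac{1}{5} = \frac{46}{5}$)
$I = -2340$ ($I = - 90 \left(-76 + 102\right) = \left(-90\right) 26 = -2340$)
$\frac{1}{I + T{\left(O \right)}} = \frac{1}{-2340 + \frac{46}{5}} = \frac{1}{- \frac{11654}{5}} = - \frac{5}{11654}$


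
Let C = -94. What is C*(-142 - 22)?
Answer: 15416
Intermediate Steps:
C*(-142 - 22) = -94*(-142 - 22) = -94*(-164) = 15416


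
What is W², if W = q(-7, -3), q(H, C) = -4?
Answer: 16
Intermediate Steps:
W = -4
W² = (-4)² = 16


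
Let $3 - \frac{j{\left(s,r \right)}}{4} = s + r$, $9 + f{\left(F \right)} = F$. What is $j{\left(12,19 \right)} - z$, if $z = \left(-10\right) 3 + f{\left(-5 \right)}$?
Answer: $-68$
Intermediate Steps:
$f{\left(F \right)} = -9 + F$
$j{\left(s,r \right)} = 12 - 4 r - 4 s$ ($j{\left(s,r \right)} = 12 - 4 \left(s + r\right) = 12 - 4 \left(r + s\right) = 12 - \left(4 r + 4 s\right) = 12 - 4 r - 4 s$)
$z = -44$ ($z = \left(-10\right) 3 - 14 = -30 - 14 = -44$)
$j{\left(12,19 \right)} - z = \left(12 - 76 - 48\right) - -44 = \left(12 - 76 - 48\right) + 44 = -112 + 44 = -68$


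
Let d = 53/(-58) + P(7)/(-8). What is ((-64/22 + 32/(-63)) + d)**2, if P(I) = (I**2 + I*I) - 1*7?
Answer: 6376225964161/25848922176 ≈ 246.67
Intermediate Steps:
P(I) = -7 + 2*I**2 (P(I) = (I**2 + I**2) - 7 = 2*I**2 - 7 = -7 + 2*I**2)
d = -2851/232 (d = 53/(-58) + (-7 + 2*7**2)/(-8) = 53*(-1/58) + (-7 + 2*49)*(-1/8) = -53/58 + (-7 + 98)*(-1/8) = -53/58 + 91*(-1/8) = -53/58 - 91/8 = -2851/232 ≈ -12.289)
((-64/22 + 32/(-63)) + d)**2 = ((-64/22 + 32/(-63)) - 2851/232)**2 = ((-64*1/22 + 32*(-1/63)) - 2851/232)**2 = ((-32/11 - 32/63) - 2851/232)**2 = (-2368/693 - 2851/232)**2 = (-2525119/160776)**2 = 6376225964161/25848922176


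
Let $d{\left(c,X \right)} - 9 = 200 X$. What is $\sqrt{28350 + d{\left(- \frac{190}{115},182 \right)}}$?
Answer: $\sqrt{64759} \approx 254.48$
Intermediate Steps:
$d{\left(c,X \right)} = 9 + 200 X$
$\sqrt{28350 + d{\left(- \frac{190}{115},182 \right)}} = \sqrt{28350 + \left(9 + 200 \cdot 182\right)} = \sqrt{28350 + \left(9 + 36400\right)} = \sqrt{28350 + 36409} = \sqrt{64759}$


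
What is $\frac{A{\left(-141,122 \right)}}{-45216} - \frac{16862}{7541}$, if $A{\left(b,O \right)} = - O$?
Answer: $- \frac{380756095}{170486928} \approx -2.2333$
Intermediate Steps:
$\frac{A{\left(-141,122 \right)}}{-45216} - \frac{16862}{7541} = \frac{\left(-1\right) 122}{-45216} - \frac{16862}{7541} = \left(-122\right) \left(- \frac{1}{45216}\right) - \frac{16862}{7541} = \frac{61}{22608} - \frac{16862}{7541} = - \frac{380756095}{170486928}$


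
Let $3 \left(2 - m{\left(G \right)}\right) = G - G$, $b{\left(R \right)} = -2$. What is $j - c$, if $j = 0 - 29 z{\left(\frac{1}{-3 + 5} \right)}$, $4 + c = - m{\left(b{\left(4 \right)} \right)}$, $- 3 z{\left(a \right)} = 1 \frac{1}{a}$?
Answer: $\frac{76}{3} \approx 25.333$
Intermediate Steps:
$z{\left(a \right)} = - \frac{1}{3 a}$ ($z{\left(a \right)} = - \frac{1 \frac{1}{a}}{3} = - \frac{1}{3 a}$)
$m{\left(G \right)} = 2$ ($m{\left(G \right)} = 2 - \frac{G - G}{3} = 2 - 0 = 2 + 0 = 2$)
$c = -6$ ($c = -4 - 2 = -6$)
$j = \frac{58}{3}$ ($j = 0 - 29 \left(- \frac{1}{3 \frac{1}{-3 + 5}}\right) = 0 - 29 \left(- \frac{1}{3 \cdot \frac{1}{2}}\right) = 0 - 29 \left(- \frac{\frac{1}{\frac{1}{2}}}{3}\right) = 0 - 29 \left(\left(- \frac{1}{3}\right) 2\right) = 0 - - \frac{58}{3} = 0 + \frac{58}{3} = \frac{58}{3} \approx 19.333$)
$j - c = \frac{58}{3} - -6 = \frac{58}{3} + 6 = \frac{76}{3}$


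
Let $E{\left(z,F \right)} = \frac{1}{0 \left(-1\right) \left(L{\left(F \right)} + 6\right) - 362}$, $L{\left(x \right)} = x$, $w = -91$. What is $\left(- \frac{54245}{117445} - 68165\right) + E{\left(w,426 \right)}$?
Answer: $- \frac{579612172797}{8503018} \approx -68166.0$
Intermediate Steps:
$E{\left(z,F \right)} = - \frac{1}{362}$ ($E{\left(z,F \right)} = \frac{1}{0 \left(-1\right) \left(F + 6\right) - 362} = \frac{1}{0 \left(6 + F\right) - 362} = \frac{1}{0 - 362} = \frac{1}{-362} = - \frac{1}{362}$)
$\left(- \frac{54245}{117445} - 68165\right) + E{\left(w,426 \right)} = \left(- \frac{54245}{117445} - 68165\right) - \frac{1}{362} = \left(\left(-54245\right) \frac{1}{117445} - 68165\right) - \frac{1}{362} = \left(- \frac{10849}{23489} - 68165\right) - \frac{1}{362} = - \frac{1601138534}{23489} - \frac{1}{362} = - \frac{579612172797}{8503018}$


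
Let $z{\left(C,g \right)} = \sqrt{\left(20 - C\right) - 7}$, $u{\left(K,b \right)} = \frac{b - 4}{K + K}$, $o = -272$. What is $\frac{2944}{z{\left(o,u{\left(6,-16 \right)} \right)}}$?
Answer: $\frac{2944 \sqrt{285}}{285} \approx 174.39$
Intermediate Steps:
$u{\left(K,b \right)} = \frac{-4 + b}{2 K}$
$z{\left(C,g \right)} = \sqrt{13 - C}$
$\frac{2944}{z{\left(o,u{\left(6,-16 \right)} \right)}} = \frac{2944}{\sqrt{13 - -272}} = \frac{2944}{\sqrt{13 + 272}} = \frac{2944}{\sqrt{285}} = 2944 \frac{\sqrt{285}}{285} = \frac{2944 \sqrt{285}}{285}$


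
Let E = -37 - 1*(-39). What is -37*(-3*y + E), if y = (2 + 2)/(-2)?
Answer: -296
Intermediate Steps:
y = -2 (y = -½*4 = -2)
E = 2 (E = -37 + 39 = 2)
-37*(-3*y + E) = -37*(-3*(-2) + 2) = -37*(6 + 2) = -37*8 = -296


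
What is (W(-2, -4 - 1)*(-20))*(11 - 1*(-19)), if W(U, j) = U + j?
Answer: 4200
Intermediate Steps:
(W(-2, -4 - 1)*(-20))*(11 - 1*(-19)) = ((-2 + (-4 - 1))*(-20))*(11 - 1*(-19)) = ((-2 - 5)*(-20))*(11 + 19) = -7*(-20)*30 = 140*30 = 4200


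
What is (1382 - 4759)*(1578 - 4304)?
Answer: 9205702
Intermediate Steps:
(1382 - 4759)*(1578 - 4304) = -3377*(-2726) = 9205702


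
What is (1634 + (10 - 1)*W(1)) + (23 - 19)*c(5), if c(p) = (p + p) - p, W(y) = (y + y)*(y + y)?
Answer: 1690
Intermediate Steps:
W(y) = 4*y² (W(y) = (2*y)*(2*y) = 4*y²)
c(p) = p (c(p) = 2*p - p = p)
(1634 + (10 - 1)*W(1)) + (23 - 19)*c(5) = (1634 + (10 - 1)*(4*1²)) + (23 - 19)*5 = (1634 + 9*(4*1)) + 4*5 = (1634 + 9*4) + 20 = (1634 + 36) + 20 = 1670 + 20 = 1690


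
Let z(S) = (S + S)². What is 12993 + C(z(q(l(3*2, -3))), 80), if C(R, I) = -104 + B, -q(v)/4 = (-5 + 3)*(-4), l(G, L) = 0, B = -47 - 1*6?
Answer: 12836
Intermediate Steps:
B = -53 (B = -47 - 6 = -53)
q(v) = -32 (q(v) = -4*(-5 + 3)*(-4) = -(-8)*(-4) = -4*8 = -32)
z(S) = 4*S² (z(S) = (2*S)² = 4*S²)
C(R, I) = -157 (C(R, I) = -104 - 53 = -157)
12993 + C(z(q(l(3*2, -3))), 80) = 12993 - 157 = 12836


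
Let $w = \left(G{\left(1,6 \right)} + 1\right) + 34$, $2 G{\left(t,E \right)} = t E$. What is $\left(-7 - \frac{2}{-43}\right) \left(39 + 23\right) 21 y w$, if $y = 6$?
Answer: $- \frac{88759944}{43} \approx -2.0642 \cdot 10^{6}$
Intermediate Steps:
$G{\left(t,E \right)} = \frac{E t}{2}$ ($G{\left(t,E \right)} = \frac{t E}{2} = \frac{E t}{2}$)
$w = 38$ ($w = \left(\frac{1}{2} \cdot 6 \cdot 1 + 1\right) + 34 = \left(3 + 1\right) + 34 = 4 + 34 = 38$)
$\left(-7 - \frac{2}{-43}\right) \left(39 + 23\right) 21 y w = \left(-7 - \frac{2}{-43}\right) \left(39 + 23\right) 21 \cdot 6 \cdot 38 = \left(-7 - - \frac{2}{43}\right) 62 \cdot 126 \cdot 38 = \left(-7 + \frac{2}{43}\right) 62 \cdot 126 \cdot 38 = \left(- \frac{299}{43}\right) 62 \cdot 126 \cdot 38 = \left(- \frac{18538}{43}\right) 126 \cdot 38 = \left(- \frac{2335788}{43}\right) 38 = - \frac{88759944}{43}$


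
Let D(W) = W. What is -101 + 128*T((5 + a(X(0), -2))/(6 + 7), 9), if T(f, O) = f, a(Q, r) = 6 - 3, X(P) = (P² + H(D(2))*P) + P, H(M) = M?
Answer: -289/13 ≈ -22.231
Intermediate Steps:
X(P) = P² + 3*P (X(P) = (P² + 2*P) + P = P² + 3*P)
a(Q, r) = 3
-101 + 128*T((5 + a(X(0), -2))/(6 + 7), 9) = -101 + 128*((5 + 3)/(6 + 7)) = -101 + 128*(8/13) = -101 + 1024/13 = -289/13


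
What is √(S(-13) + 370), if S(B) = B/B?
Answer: √371 ≈ 19.261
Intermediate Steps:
S(B) = 1
√(S(-13) + 370) = √(1 + 370) = √371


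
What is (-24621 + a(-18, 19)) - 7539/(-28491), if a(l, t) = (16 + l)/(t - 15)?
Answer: -467655745/18994 ≈ -24621.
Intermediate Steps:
a(l, t) = (16 + l)/(-15 + t)
(-24621 + a(-18, 19)) - 7539/(-28491) = (-24621 + (16 - 18)/(-15 + 19)) - 7539/(-28491) = (-24621 - 2/4) - 7539*(-1/28491) = (-24621 + (¼)*(-2)) + 2513/9497 = (-24621 - ½) + 2513/9497 = -49243/2 + 2513/9497 = -467655745/18994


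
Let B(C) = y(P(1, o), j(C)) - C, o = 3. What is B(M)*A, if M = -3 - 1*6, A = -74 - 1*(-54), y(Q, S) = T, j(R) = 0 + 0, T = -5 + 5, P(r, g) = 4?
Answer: -180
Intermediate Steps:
T = 0
j(R) = 0
y(Q, S) = 0
A = -20 (A = -74 + 54 = -20)
M = -9 (M = -3 - 6 = -9)
B(C) = -C (B(C) = 0 - C = -C)
B(M)*A = -1*(-9)*(-20) = 9*(-20) = -180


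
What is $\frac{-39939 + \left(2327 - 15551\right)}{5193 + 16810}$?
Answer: $- \frac{53163}{22003} \approx -2.4162$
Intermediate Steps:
$\frac{-39939 + \left(2327 - 15551\right)}{5193 + 16810} = \frac{-39939 - 13224}{22003} = \left(-53163\right) \frac{1}{22003} = - \frac{53163}{22003}$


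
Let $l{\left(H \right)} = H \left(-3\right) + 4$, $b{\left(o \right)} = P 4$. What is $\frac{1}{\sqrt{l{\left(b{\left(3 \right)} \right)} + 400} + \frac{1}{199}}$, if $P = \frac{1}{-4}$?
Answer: $- \frac{199}{16117606} + \frac{39601 \sqrt{407}}{16117606} \approx 0.049556$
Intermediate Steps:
$P = - \frac{1}{4} \approx -0.25$
$b{\left(o \right)} = -1$ ($b{\left(o \right)} = \left(- \frac{1}{4}\right) 4 = -1$)
$l{\left(H \right)} = 4 - 3 H$ ($l{\left(H \right)} = - 3 H + 4 = 4 - 3 H$)
$\frac{1}{\sqrt{l{\left(b{\left(3 \right)} \right)} + 400} + \frac{1}{199}} = \frac{1}{\sqrt{\left(4 - -3\right) + 400} + \frac{1}{199}} = \frac{1}{\sqrt{\left(4 + 3\right) + 400} + \frac{1}{199}} = \frac{1}{\sqrt{7 + 400} + \frac{1}{199}} = \frac{1}{\sqrt{407} + \frac{1}{199}} = \frac{1}{\frac{1}{199} + \sqrt{407}}$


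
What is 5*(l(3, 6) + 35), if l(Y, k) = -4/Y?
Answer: 505/3 ≈ 168.33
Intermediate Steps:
5*(l(3, 6) + 35) = 5*(-4/3 + 35) = 5*(101/3) = 505/3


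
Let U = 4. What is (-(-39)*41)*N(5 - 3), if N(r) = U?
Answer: 6396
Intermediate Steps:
N(r) = 4
(-(-39)*41)*N(5 - 3) = -(-39)*41*4 = -39*(-41)*4 = 1599*4 = 6396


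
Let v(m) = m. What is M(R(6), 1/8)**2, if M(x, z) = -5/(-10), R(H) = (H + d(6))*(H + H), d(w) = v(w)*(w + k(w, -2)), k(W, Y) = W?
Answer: 1/4 ≈ 0.25000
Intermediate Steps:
d(w) = 2*w**2 (d(w) = w*(w + w) = w*(2*w) = 2*w**2)
R(H) = 2*H*(72 + H) (R(H) = (H + 2*6**2)*(H + H) = (H + 2*36)*(2*H) = (H + 72)*(2*H) = (72 + H)*(2*H) = 2*H*(72 + H))
M(x, z) = 1/2 (M(x, z) = -5*(-1/10) = 1/2)
M(R(6), 1/8)**2 = (1/2)**2 = 1/4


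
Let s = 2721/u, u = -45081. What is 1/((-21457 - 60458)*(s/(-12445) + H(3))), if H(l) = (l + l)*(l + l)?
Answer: -12467401/36765622458067 ≈ -3.3910e-7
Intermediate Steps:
s = -907/15027 (s = 2721/(-45081) = 2721*(-1/45081) = -907/15027 ≈ -0.060358)
H(l) = 4*l**2 (H(l) = (2*l)*(2*l) = 4*l**2)
1/((-21457 - 60458)*(s/(-12445) + H(3))) = 1/((-21457 - 60458)*(-907/15027/(-12445) + 4*3**2)) = 1/((-81915)*(-907/15027*(-1/12445) + 4*9)) = -1/(81915*(907/187011015 + 36)) = -1/(81915*6732397447/187011015) = -1/81915*187011015/6732397447 = -12467401/36765622458067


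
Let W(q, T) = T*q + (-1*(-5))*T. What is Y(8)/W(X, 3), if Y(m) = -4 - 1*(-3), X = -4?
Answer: -1/3 ≈ -0.33333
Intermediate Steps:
W(q, T) = 5*T + T*q (W(q, T) = T*q + 5*T = 5*T + T*q)
Y(m) = -1 (Y(m) = -4 + 3 = -1)
Y(8)/W(X, 3) = -1/(3*(5 - 4)) = -1/(3*1) = -1/3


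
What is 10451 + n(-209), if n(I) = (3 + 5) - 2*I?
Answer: 10877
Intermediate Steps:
n(I) = 8 - 2*I
10451 + n(-209) = 10451 + (8 - 2*(-209)) = 10451 + (8 + 418) = 10451 + 426 = 10877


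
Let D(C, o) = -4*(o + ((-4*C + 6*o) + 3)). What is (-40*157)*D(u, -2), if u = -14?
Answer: 1130400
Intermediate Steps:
D(C, o) = -12 - 28*o + 16*C (D(C, o) = -4*(o + (3 - 4*C + 6*o)) = -4*(3 - 4*C + 7*o) = -12 - 28*o + 16*C)
(-40*157)*D(u, -2) = (-40*157)*(-12 - 28*(-2) + 16*(-14)) = -6280*(-12 + 56 - 224) = -6280*(-180) = 1130400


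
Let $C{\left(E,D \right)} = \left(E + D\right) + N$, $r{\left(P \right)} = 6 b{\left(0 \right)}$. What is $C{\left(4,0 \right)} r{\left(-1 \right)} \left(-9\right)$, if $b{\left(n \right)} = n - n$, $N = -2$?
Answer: $0$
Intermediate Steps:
$b{\left(n \right)} = 0$
$r{\left(P \right)} = 0$ ($r{\left(P \right)} = 6 \cdot 0 = 0$)
$C{\left(E,D \right)} = -2 + D + E$ ($C{\left(E,D \right)} = \left(E + D\right) - 2 = \left(D + E\right) - 2 = -2 + D + E$)
$C{\left(4,0 \right)} r{\left(-1 \right)} \left(-9\right) = \left(-2 + 0 + 4\right) 0 \left(-9\right) = 2 \cdot 0 \left(-9\right) = 0 \left(-9\right) = 0$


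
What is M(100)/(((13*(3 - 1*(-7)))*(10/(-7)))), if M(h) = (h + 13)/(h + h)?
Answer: -791/260000 ≈ -0.0030423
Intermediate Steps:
M(h) = (13 + h)/(2*h) (M(h) = (13 + h)/((2*h)) = (13 + h)*(1/(2*h)) = (13 + h)/(2*h))
M(100)/(((13*(3 - 1*(-7)))*(10/(-7)))) = ((½)*(13 + 100)/100)/(((13*(3 - 1*(-7)))*(10/(-7)))) = ((½)*(1/100)*113)/(((13*(3 + 7))*(10*(-⅐)))) = 113/(200*(((13*10)*(-10/7)))) = 113/(200*((130*(-10/7)))) = 113/(200*(-1300/7)) = (113/200)*(-7/1300) = -791/260000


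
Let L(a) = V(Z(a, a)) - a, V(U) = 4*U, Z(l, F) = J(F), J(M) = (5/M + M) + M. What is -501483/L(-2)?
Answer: 167161/8 ≈ 20895.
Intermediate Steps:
J(M) = 2*M + 5/M (J(M) = (M + 5/M) + M = 2*M + 5/M)
Z(l, F) = 2*F + 5/F
L(a) = 7*a + 20/a (L(a) = 4*(2*a + 5/a) - a = (8*a + 20/a) - a = 7*a + 20/a)
-501483/L(-2) = -501483/(7*(-2) + 20/(-2)) = -501483/(-14 + 20*(-½)) = -501483/(-14 - 10) = -501483/(-24) = -501483*(-1/24) = 167161/8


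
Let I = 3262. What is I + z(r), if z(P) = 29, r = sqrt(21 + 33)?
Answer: 3291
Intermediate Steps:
r = 3*sqrt(6) (r = sqrt(54) = 3*sqrt(6) ≈ 7.3485)
I + z(r) = 3262 + 29 = 3291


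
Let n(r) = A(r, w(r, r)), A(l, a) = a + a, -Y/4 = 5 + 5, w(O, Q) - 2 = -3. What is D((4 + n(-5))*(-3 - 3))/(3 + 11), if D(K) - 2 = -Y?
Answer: 3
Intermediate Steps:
w(O, Q) = -1 (w(O, Q) = 2 - 3 = -1)
Y = -40 (Y = -4*(5 + 5) = -4*10 = -40)
A(l, a) = 2*a
n(r) = -2 (n(r) = 2*(-1) = -2)
D(K) = 42 (D(K) = 2 - 1*(-40) = 2 + 40 = 42)
D((4 + n(-5))*(-3 - 3))/(3 + 11) = 42/(3 + 11) = 42/14 = 42*(1/14) = 3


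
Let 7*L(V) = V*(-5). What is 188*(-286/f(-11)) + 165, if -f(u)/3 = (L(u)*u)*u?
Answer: 333691/1815 ≈ 183.85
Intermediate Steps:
L(V) = -5*V/7 (L(V) = (V*(-5))/7 = (-5*V)/7 = -5*V/7)
f(u) = 15*u**3/7 (f(u) = -3*(-5*u/7)*u*u = -3*(-5*u**2/7)*u = -(-15)*u**3/7 = 15*u**3/7)
188*(-286/f(-11)) + 165 = 188*(-286/((15/7)*(-11)**3)) + 165 = 188*(-286/((15/7)*(-1331))) + 165 = 188*(-286/(-19965/7)) + 165 = 188*(-286*(-7/19965)) + 165 = 188*(182/1815) + 165 = 34216/1815 + 165 = 333691/1815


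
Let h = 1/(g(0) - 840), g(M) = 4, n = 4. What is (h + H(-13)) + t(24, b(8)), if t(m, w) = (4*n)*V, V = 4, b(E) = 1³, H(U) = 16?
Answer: 66879/836 ≈ 79.999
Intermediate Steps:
b(E) = 1
t(m, w) = 64 (t(m, w) = (4*4)*4 = 16*4 = 64)
h = -1/836 (h = 1/(4 - 840) = 1/(-836) = -1/836 ≈ -0.0011962)
(h + H(-13)) + t(24, b(8)) = (-1/836 + 16) + 64 = 13375/836 + 64 = 66879/836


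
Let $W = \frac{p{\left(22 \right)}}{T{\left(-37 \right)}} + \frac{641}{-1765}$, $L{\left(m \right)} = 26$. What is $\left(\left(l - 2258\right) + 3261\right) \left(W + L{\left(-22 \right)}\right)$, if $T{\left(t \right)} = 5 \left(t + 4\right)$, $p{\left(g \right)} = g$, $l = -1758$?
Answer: $- \frac{20391191}{1059} \approx -19255.0$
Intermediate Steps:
$T{\left(t \right)} = 20 + 5 t$ ($T{\left(t \right)} = 5 \left(4 + t\right) = 20 + 5 t$)
$W = - \frac{2629}{5295}$ ($W = \frac{22}{20 + 5 \left(-37\right)} + \frac{641}{-1765} = \frac{22}{20 - 185} + 641 \left(- \frac{1}{1765}\right) = \frac{22}{-165} - \frac{641}{1765} = 22 \left(- \frac{1}{165}\right) - \frac{641}{1765} = - \frac{2}{15} - \frac{641}{1765} = - \frac{2629}{5295} \approx -0.49651$)
$\left(\left(l - 2258\right) + 3261\right) \left(W + L{\left(-22 \right)}\right) = \left(\left(-1758 - 2258\right) + 3261\right) \left(- \frac{2629}{5295} + 26\right) = \left(\left(-1758 - 2258\right) + 3261\right) \frac{135041}{5295} = \left(-4016 + 3261\right) \frac{135041}{5295} = \left(-755\right) \frac{135041}{5295} = - \frac{20391191}{1059}$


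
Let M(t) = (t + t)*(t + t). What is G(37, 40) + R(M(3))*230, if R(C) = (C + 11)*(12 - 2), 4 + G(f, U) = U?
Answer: 108136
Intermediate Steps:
G(f, U) = -4 + U
M(t) = 4*t² (M(t) = (2*t)*(2*t) = 4*t²)
R(C) = 110 + 10*C (R(C) = (11 + C)*10 = 110 + 10*C)
G(37, 40) + R(M(3))*230 = (-4 + 40) + (110 + 10*(4*3²))*230 = 36 + (110 + 10*(4*9))*230 = 36 + (110 + 10*36)*230 = 36 + (110 + 360)*230 = 36 + 470*230 = 36 + 108100 = 108136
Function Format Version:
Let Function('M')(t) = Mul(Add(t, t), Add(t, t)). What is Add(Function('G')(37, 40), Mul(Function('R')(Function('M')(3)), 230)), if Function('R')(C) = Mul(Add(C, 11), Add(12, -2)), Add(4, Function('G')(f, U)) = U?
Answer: 108136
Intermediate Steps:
Function('G')(f, U) = Add(-4, U)
Function('M')(t) = Mul(4, Pow(t, 2)) (Function('M')(t) = Mul(Mul(2, t), Mul(2, t)) = Mul(4, Pow(t, 2)))
Function('R')(C) = Add(110, Mul(10, C)) (Function('R')(C) = Mul(Add(11, C), 10) = Add(110, Mul(10, C)))
Add(Function('G')(37, 40), Mul(Function('R')(Function('M')(3)), 230)) = Add(Add(-4, 40), Mul(Add(110, Mul(10, Mul(4, Pow(3, 2)))), 230)) = Add(36, Mul(Add(110, Mul(10, Mul(4, 9))), 230)) = Add(36, Mul(Add(110, Mul(10, 36)), 230)) = Add(36, Mul(Add(110, 360), 230)) = Add(36, Mul(470, 230)) = Add(36, 108100) = 108136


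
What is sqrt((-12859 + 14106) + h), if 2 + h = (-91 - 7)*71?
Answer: I*sqrt(5713) ≈ 75.584*I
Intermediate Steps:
h = -6960 (h = -2 + (-91 - 7)*71 = -2 - 98*71 = -2 - 6958 = -6960)
sqrt((-12859 + 14106) + h) = sqrt((-12859 + 14106) - 6960) = sqrt(1247 - 6960) = sqrt(-5713) = I*sqrt(5713)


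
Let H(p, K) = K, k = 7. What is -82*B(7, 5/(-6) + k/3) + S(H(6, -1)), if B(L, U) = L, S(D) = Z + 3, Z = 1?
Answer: -570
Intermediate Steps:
S(D) = 4 (S(D) = 1 + 3 = 4)
-82*B(7, 5/(-6) + k/3) + S(H(6, -1)) = -82*7 + 4 = -574 + 4 = -570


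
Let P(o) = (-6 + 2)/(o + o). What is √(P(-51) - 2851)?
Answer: I*√7415349/51 ≈ 53.394*I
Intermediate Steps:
P(o) = -2/o (P(o) = -4*1/(2*o) = -2/o)
√(P(-51) - 2851) = √(-2/(-51) - 2851) = √(-2*(-1/51) - 2851) = √(2/51 - 2851) = √(-145399/51) = I*√7415349/51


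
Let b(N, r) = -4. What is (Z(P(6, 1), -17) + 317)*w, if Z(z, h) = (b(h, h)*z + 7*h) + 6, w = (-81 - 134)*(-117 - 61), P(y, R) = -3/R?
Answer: 8266320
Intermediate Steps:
w = 38270 (w = -215*(-178) = 38270)
Z(z, h) = 6 - 4*z + 7*h (Z(z, h) = (-4*z + 7*h) + 6 = 6 - 4*z + 7*h)
(Z(P(6, 1), -17) + 317)*w = ((6 - (-12)/1 + 7*(-17)) + 317)*38270 = ((6 - (-12) - 119) + 317)*38270 = ((6 - 4*(-3) - 119) + 317)*38270 = ((6 + 12 - 119) + 317)*38270 = (-101 + 317)*38270 = 216*38270 = 8266320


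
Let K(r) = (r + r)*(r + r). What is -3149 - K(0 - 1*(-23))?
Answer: -5265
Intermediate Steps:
K(r) = 4*r² (K(r) = (2*r)*(2*r) = 4*r²)
-3149 - K(0 - 1*(-23)) = -3149 - 4*(0 - 1*(-23))² = -3149 - 4*(0 + 23)² = -3149 - 4*23² = -3149 - 4*529 = -3149 - 1*2116 = -3149 - 2116 = -5265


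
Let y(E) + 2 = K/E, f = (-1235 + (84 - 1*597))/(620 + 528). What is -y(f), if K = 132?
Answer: 38758/437 ≈ 88.691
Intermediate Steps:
f = -437/287 (f = (-1235 + (84 - 597))/1148 = (-1235 - 513)*(1/1148) = -1748*1/1148 = -437/287 ≈ -1.5226)
y(E) = -2 + 132/E
-y(f) = -(-2 + 132/(-437/287)) = -(-2 + 132*(-287/437)) = -(-2 - 37884/437) = -1*(-38758/437) = 38758/437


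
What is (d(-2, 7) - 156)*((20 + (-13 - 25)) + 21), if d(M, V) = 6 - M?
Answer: -444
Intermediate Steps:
(d(-2, 7) - 156)*((20 + (-13 - 25)) + 21) = ((6 - 1*(-2)) - 156)*((20 + (-13 - 25)) + 21) = ((6 + 2) - 156)*((20 - 38) + 21) = (8 - 156)*(-18 + 21) = -148*3 = -444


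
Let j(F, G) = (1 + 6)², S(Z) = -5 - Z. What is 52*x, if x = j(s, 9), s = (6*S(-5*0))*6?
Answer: 2548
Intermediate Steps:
s = -180 (s = (6*(-5 - (-5)*0))*6 = (6*(-5 - 1*0))*6 = (6*(-5 + 0))*6 = (6*(-5))*6 = -30*6 = -180)
j(F, G) = 49 (j(F, G) = 7² = 49)
x = 49
52*x = 52*49 = 2548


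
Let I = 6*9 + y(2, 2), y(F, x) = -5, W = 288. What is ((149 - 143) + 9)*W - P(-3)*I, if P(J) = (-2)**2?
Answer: 4124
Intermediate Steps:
P(J) = 4
I = 49 (I = 6*9 - 5 = 54 - 5 = 49)
((149 - 143) + 9)*W - P(-3)*I = ((149 - 143) + 9)*288 - 4*49 = (6 + 9)*288 - 1*196 = 15*288 - 196 = 4320 - 196 = 4124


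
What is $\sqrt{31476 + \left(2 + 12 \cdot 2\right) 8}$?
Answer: $178$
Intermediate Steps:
$\sqrt{31476 + \left(2 + 12 \cdot 2\right) 8} = \sqrt{31476 + \left(2 + 24\right) 8} = \sqrt{31476 + 26 \cdot 8} = \sqrt{31476 + 208} = \sqrt{31684} = 178$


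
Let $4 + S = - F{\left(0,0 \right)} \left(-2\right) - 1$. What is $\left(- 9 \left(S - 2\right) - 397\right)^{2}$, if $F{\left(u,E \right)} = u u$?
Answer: $111556$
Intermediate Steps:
$F{\left(u,E \right)} = u^{2}$
$S = -5$ ($S = -4 - \left(1 - - 0^{2} \left(-2\right)\right) = -4 - \left(1 - \left(-1\right) 0 \left(-2\right)\right) = -4 + \left(0 \left(-2\right) - 1\right) = -4 + \left(0 - 1\right) = -4 - 1 = -5$)
$\left(- 9 \left(S - 2\right) - 397\right)^{2} = \left(- 9 \left(-5 - 2\right) - 397\right)^{2} = \left(\left(-9\right) \left(-7\right) - 397\right)^{2} = \left(63 - 397\right)^{2} = \left(-334\right)^{2} = 111556$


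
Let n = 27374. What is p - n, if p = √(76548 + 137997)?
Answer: -27374 + √214545 ≈ -26911.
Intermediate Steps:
p = √214545 ≈ 463.19
p - n = √214545 - 1*27374 = √214545 - 27374 = -27374 + √214545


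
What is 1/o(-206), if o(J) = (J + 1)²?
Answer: 1/42025 ≈ 2.3795e-5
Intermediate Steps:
o(J) = (1 + J)²
1/o(-206) = 1/((1 - 206)²) = 1/((-205)²) = 1/42025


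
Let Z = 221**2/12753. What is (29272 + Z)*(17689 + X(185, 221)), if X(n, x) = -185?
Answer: 502707685856/981 ≈ 5.1244e+8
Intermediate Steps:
Z = 3757/981 (Z = 48841*(1/12753) = 3757/981 ≈ 3.8298)
(29272 + Z)*(17689 + X(185, 221)) = (29272 + 3757/981)*(17689 - 185) = (28719589/981)*17504 = 502707685856/981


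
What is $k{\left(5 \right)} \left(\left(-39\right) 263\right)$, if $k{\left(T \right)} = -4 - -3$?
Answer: $10257$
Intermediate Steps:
$k{\left(T \right)} = -1$ ($k{\left(T \right)} = -4 + 3 = -1$)
$k{\left(5 \right)} \left(\left(-39\right) 263\right) = - \left(-39\right) 263 = \left(-1\right) \left(-10257\right) = 10257$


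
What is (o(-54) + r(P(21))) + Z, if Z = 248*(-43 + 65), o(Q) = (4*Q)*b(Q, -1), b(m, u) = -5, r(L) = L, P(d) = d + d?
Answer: 6578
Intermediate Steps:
P(d) = 2*d
o(Q) = -20*Q (o(Q) = (4*Q)*(-5) = -20*Q)
Z = 5456 (Z = 248*22 = 5456)
(o(-54) + r(P(21))) + Z = (-20*(-54) + 2*21) + 5456 = (1080 + 42) + 5456 = 1122 + 5456 = 6578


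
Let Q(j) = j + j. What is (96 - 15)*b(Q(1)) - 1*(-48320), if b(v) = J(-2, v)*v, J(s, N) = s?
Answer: 47996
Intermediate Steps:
Q(j) = 2*j
b(v) = -2*v
(96 - 15)*b(Q(1)) - 1*(-48320) = (96 - 15)*(-4) - 1*(-48320) = 81*(-2*2) + 48320 = 81*(-4) + 48320 = -324 + 48320 = 47996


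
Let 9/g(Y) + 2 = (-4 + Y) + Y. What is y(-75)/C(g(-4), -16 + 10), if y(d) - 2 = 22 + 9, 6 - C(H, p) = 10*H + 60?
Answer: -77/111 ≈ -0.69369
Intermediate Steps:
g(Y) = 9/(-6 + 2*Y) (g(Y) = 9/(-2 + ((-4 + Y) + Y)) = 9/(-2 + (-4 + 2*Y)) = 9/(-6 + 2*Y))
C(H, p) = -54 - 10*H (C(H, p) = 6 - (10*H + 60) = 6 - (60 + 10*H) = 6 + (-60 - 10*H) = -54 - 10*H)
y(d) = 33 (y(d) = 2 + (22 + 9) = 2 + 31 = 33)
y(-75)/C(g(-4), -16 + 10) = 33/(-54 - 45/(-3 - 4)) = 33/(-54 - 45/(-7)) = 33/(-54 - 45*(-1)/7) = 33/(-54 - 10*(-9/14)) = 33/(-54 + 45/7) = 33/(-333/7) = 33*(-7/333) = -77/111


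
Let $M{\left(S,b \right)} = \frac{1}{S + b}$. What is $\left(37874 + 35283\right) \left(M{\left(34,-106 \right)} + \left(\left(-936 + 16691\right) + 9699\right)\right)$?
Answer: $\frac{134073882859}{72} \approx 1.8621 \cdot 10^{9}$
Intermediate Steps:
$\left(37874 + 35283\right) \left(M{\left(34,-106 \right)} + \left(\left(-936 + 16691\right) + 9699\right)\right) = \left(37874 + 35283\right) \left(\frac{1}{34 - 106} + \left(\left(-936 + 16691\right) + 9699\right)\right) = 73157 \left(\frac{1}{-72} + \left(15755 + 9699\right)\right) = 73157 \left(- \frac{1}{72} + 25454\right) = 73157 \cdot \frac{1832687}{72} = \frac{134073882859}{72}$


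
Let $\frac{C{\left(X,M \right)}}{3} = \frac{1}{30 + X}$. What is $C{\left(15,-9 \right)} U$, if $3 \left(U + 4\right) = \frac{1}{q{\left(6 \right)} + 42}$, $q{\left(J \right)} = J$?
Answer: $- \frac{115}{432} \approx -0.2662$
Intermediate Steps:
$C{\left(X,M \right)} = \frac{3}{30 + X}$
$U = - \frac{575}{144}$ ($U = -4 + \frac{1}{3 \left(6 + 42\right)} = -4 + \frac{1}{3 \cdot 48} = -4 + \frac{1}{3} \cdot \frac{1}{48} = -4 + \frac{1}{144} = - \frac{575}{144} \approx -3.9931$)
$C{\left(15,-9 \right)} U = \frac{3}{30 + 15} \left(- \frac{575}{144}\right) = \frac{3}{45} \left(- \frac{575}{144}\right) = 3 \cdot \frac{1}{45} \left(- \frac{575}{144}\right) = \frac{1}{15} \left(- \frac{575}{144}\right) = - \frac{115}{432}$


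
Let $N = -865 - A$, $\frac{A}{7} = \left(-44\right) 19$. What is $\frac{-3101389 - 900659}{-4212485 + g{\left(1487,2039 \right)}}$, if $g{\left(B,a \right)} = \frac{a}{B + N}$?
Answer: $\frac{25909258752}{27271625851} \approx 0.95004$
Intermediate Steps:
$A = -5852$ ($A = 7 \left(\left(-44\right) 19\right) = 7 \left(-836\right) = -5852$)
$N = 4987$ ($N = -865 - -5852 = -865 + 5852 = 4987$)
$g{\left(B,a \right)} = \frac{a}{4987 + B}$ ($g{\left(B,a \right)} = \frac{a}{B + 4987} = \frac{a}{4987 + B}$)
$\frac{-3101389 - 900659}{-4212485 + g{\left(1487,2039 \right)}} = \frac{-3101389 - 900659}{-4212485 + \frac{2039}{4987 + 1487}} = - \frac{4002048}{-4212485 + \frac{2039}{6474}} = - \frac{4002048}{- \frac{27271625851}{6474}} = \left(-4002048\right) \left(- \frac{6474}{27271625851}\right) = \frac{25909258752}{27271625851}$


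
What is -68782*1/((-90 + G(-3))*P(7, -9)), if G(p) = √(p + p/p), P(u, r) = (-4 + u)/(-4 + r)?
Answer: -13412490/4051 - 447083*I*√2/12153 ≈ -3310.9 - 52.026*I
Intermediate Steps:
P(u, r) = (-4 + u)/(-4 + r)
G(p) = √(1 + p) (G(p) = √(p + 1) = √(1 + p))
-68782*1/((-90 + G(-3))*P(7, -9)) = -68782*(-4 - 9)/((-90 + √(1 - 3))*(-4 + 7)) = -68782*(-13/(3*(-90 + √(-2)))) = -68782*(-13/(3*(-90 + I*√2))) = -68782/(270/13 - 3*I*√2/13)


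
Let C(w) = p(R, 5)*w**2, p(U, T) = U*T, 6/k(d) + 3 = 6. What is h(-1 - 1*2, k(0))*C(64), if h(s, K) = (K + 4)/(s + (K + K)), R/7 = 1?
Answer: 860160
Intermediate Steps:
R = 7 (R = 7*1 = 7)
k(d) = 2 (k(d) = 6/(-3 + 6) = 6/3 = 6*(1/3) = 2)
p(U, T) = T*U
h(s, K) = (4 + K)/(s + 2*K)
C(w) = 35*w**2 (C(w) = (5*7)*w**2 = 35*w**2)
h(-1 - 1*2, k(0))*C(64) = ((4 + 2)/((-1 - 1*2) + 2*2))*(35*64**2) = (6/((-1 - 2) + 4))*(35*4096) = (6/(-3 + 4))*143360 = (6/1)*143360 = (1*6)*143360 = 6*143360 = 860160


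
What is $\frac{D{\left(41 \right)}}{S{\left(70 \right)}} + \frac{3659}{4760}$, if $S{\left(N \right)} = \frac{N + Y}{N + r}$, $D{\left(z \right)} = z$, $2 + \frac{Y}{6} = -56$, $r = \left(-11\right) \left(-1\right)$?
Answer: $- \frac{7395379}{661640} \approx -11.177$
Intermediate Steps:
$r = 11$
$Y = -348$ ($Y = -12 + 6 \left(-56\right) = -12 - 336 = -348$)
$S{\left(N \right)} = \frac{-348 + N}{11 + N}$ ($S{\left(N \right)} = \frac{N - 348}{N + 11} = \frac{-348 + N}{11 + N}$)
$\frac{D{\left(41 \right)}}{S{\left(70 \right)}} + \frac{3659}{4760} = \frac{41}{\frac{1}{11 + 70} \left(-348 + 70\right)} + \frac{3659}{4760} = \frac{41}{\frac{1}{81} \left(-278\right)} + 3659 \cdot \frac{1}{4760} = \frac{41}{\frac{1}{81} \left(-278\right)} + \frac{3659}{4760} = \frac{41}{- \frac{278}{81}} + \frac{3659}{4760} = 41 \left(- \frac{81}{278}\right) + \frac{3659}{4760} = - \frac{3321}{278} + \frac{3659}{4760} = - \frac{7395379}{661640}$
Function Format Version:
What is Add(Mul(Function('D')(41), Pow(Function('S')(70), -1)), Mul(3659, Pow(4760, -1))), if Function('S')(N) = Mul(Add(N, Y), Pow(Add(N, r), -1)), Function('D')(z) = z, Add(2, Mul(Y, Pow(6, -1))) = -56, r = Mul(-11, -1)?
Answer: Rational(-7395379, 661640) ≈ -11.177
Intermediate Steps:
r = 11
Y = -348 (Y = Add(-12, Mul(6, -56)) = Add(-12, -336) = -348)
Function('S')(N) = Mul(Pow(Add(11, N), -1), Add(-348, N)) (Function('S')(N) = Mul(Add(N, -348), Pow(Add(N, 11), -1)) = Mul(Add(-348, N), Pow(Add(11, N), -1)) = Mul(Pow(Add(11, N), -1), Add(-348, N)))
Add(Mul(Function('D')(41), Pow(Function('S')(70), -1)), Mul(3659, Pow(4760, -1))) = Add(Mul(41, Pow(Mul(Pow(Add(11, 70), -1), Add(-348, 70)), -1)), Mul(3659, Pow(4760, -1))) = Add(Mul(41, Pow(Mul(Pow(81, -1), -278), -1)), Mul(3659, Rational(1, 4760))) = Add(Mul(41, Pow(Mul(Rational(1, 81), -278), -1)), Rational(3659, 4760)) = Add(Mul(41, Pow(Rational(-278, 81), -1)), Rational(3659, 4760)) = Add(Mul(41, Rational(-81, 278)), Rational(3659, 4760)) = Add(Rational(-3321, 278), Rational(3659, 4760)) = Rational(-7395379, 661640)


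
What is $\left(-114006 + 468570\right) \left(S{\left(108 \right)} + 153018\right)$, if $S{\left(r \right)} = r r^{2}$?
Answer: $500903199720$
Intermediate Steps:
$S{\left(r \right)} = r^{3}$
$\left(-114006 + 468570\right) \left(S{\left(108 \right)} + 153018\right) = \left(-114006 + 468570\right) \left(108^{3} + 153018\right) = 354564 \left(1259712 + 153018\right) = 354564 \cdot 1412730 = 500903199720$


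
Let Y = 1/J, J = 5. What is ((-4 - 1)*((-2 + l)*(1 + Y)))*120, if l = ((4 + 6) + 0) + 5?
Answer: -9360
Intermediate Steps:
Y = ⅕ (Y = 1/5 = ⅕ ≈ 0.20000)
l = 15 (l = (10 + 0) + 5 = 10 + 5 = 15)
((-4 - 1)*((-2 + l)*(1 + Y)))*120 = ((-4 - 1)*((-2 + 15)*(1 + ⅕)))*120 = -65*6/5*120 = -5*78/5*120 = -78*120 = -9360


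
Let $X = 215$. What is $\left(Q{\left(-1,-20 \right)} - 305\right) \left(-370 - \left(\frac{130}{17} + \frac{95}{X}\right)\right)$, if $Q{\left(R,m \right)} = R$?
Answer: $\frac{4974894}{43} \approx 1.157 \cdot 10^{5}$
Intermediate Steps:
$\left(Q{\left(-1,-20 \right)} - 305\right) \left(-370 - \left(\frac{130}{17} + \frac{95}{X}\right)\right) = \left(-1 - 305\right) \left(-370 - \left(\frac{19}{43} + \frac{130}{17}\right)\right) = - 306 \left(-370 - \frac{5913}{731}\right) = \left(-306\right) \left(- \frac{276383}{731}\right) = \frac{4974894}{43}$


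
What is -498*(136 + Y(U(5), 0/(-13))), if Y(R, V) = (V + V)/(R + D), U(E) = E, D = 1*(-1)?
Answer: -67728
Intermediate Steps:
D = -1
Y(R, V) = 2*V/(-1 + R) (Y(R, V) = (V + V)/(R - 1) = (2*V)/(-1 + R) = 2*V/(-1 + R))
-498*(136 + Y(U(5), 0/(-13))) = -498*(136 + 2*(0/(-13))/(-1 + 5)) = -498*(136 + 2*(0*(-1/13))/4) = -498*(136 + 2*0*(¼)) = -498*(136 + 0) = -498*136 = -67728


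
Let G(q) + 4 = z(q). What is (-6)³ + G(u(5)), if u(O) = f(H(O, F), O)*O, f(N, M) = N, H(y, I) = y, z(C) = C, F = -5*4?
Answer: -195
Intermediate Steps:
F = -20
u(O) = O² (u(O) = O*O = O²)
G(q) = -4 + q
(-6)³ + G(u(5)) = (-6)³ + (-4 + 5²) = -216 + (-4 + 25) = -216 + 21 = -195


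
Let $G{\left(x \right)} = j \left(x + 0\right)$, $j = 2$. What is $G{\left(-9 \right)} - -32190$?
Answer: $32172$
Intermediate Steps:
$G{\left(x \right)} = 2 x$ ($G{\left(x \right)} = 2 \left(x + 0\right) = 2 x$)
$G{\left(-9 \right)} - -32190 = 2 \left(-9\right) - -32190 = -18 + 32190 = 32172$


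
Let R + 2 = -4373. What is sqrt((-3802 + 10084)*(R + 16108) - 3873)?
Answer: sqrt(73702833) ≈ 8585.0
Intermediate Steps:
R = -4375 (R = -2 - 4373 = -4375)
sqrt((-3802 + 10084)*(R + 16108) - 3873) = sqrt((-3802 + 10084)*(-4375 + 16108) - 3873) = sqrt(6282*11733 - 3873) = sqrt(73706706 - 3873) = sqrt(73702833)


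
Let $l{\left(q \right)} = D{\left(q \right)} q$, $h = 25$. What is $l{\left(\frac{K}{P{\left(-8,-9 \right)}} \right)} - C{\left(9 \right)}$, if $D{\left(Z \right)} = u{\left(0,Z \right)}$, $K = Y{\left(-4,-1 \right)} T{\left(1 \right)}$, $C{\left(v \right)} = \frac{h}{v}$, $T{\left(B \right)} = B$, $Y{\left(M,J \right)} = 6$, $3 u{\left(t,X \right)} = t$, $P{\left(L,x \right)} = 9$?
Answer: $- \frac{25}{9} \approx -2.7778$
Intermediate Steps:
$u{\left(t,X \right)} = \frac{t}{3}$
$C{\left(v \right)} = \frac{25}{v}$
$K = 6$ ($K = 6 \cdot 1 = 6$)
$D{\left(Z \right)} = 0$ ($D{\left(Z \right)} = \frac{1}{3} \cdot 0 = 0$)
$l{\left(q \right)} = 0$ ($l{\left(q \right)} = 0 q = 0$)
$l{\left(\frac{K}{P{\left(-8,-9 \right)}} \right)} - C{\left(9 \right)} = 0 - \frac{25}{9} = - \frac{25}{9}$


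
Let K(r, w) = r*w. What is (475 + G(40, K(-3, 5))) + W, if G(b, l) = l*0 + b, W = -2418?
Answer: -1903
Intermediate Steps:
G(b, l) = b (G(b, l) = 0 + b = b)
(475 + G(40, K(-3, 5))) + W = (475 + 40) - 2418 = 515 - 2418 = -1903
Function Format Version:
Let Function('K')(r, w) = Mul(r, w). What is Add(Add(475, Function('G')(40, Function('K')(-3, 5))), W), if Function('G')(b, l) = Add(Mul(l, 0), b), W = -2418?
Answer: -1903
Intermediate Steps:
Function('G')(b, l) = b (Function('G')(b, l) = Add(0, b) = b)
Add(Add(475, Function('G')(40, Function('K')(-3, 5))), W) = Add(Add(475, 40), -2418) = Add(515, -2418) = -1903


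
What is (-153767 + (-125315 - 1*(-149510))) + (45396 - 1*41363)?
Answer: -125539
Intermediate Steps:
(-153767 + (-125315 - 1*(-149510))) + (45396 - 1*41363) = (-153767 + (-125315 + 149510)) + (45396 - 41363) = (-153767 + 24195) + 4033 = -129572 + 4033 = -125539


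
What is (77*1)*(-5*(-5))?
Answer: 1925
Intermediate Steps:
(77*1)*(-5*(-5)) = 77*25 = 1925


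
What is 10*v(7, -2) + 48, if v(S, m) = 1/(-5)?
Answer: 46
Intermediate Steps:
v(S, m) = -1/5
10*v(7, -2) + 48 = 10*(-1/5) + 48 = -2 + 48 = 46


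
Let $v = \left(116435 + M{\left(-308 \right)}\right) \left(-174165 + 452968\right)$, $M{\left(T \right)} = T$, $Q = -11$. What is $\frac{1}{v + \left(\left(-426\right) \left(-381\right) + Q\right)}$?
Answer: $\frac{1}{32376718276} \approx 3.0886 \cdot 10^{-11}$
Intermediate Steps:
$v = 32376555981$ ($v = \left(116435 - 308\right) \left(-174165 + 452968\right) = 116127 \cdot 278803 = 32376555981$)
$\frac{1}{v + \left(\left(-426\right) \left(-381\right) + Q\right)} = \frac{1}{32376555981 - -162295} = \frac{1}{32376555981 + \left(162306 - 11\right)} = \frac{1}{32376555981 + 162295} = \frac{1}{32376718276}$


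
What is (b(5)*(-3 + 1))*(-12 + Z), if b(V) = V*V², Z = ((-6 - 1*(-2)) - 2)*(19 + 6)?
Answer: 40500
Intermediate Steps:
Z = -150 (Z = ((-6 + 2) - 2)*25 = (-4 - 2)*25 = -6*25 = -150)
b(V) = V³
(b(5)*(-3 + 1))*(-12 + Z) = (5³*(-3 + 1))*(-12 - 150) = (125*(-2))*(-162) = -250*(-162) = 40500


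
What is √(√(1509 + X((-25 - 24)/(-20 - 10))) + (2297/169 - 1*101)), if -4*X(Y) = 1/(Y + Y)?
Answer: √(-2895312 + 7098*√32861)/182 ≈ 6.9687*I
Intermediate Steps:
X(Y) = -1/(8*Y) (X(Y) = -1/(4*(Y + Y)) = -1/(2*Y)/4 = -1/(8*Y))
√(√(1509 + X((-25 - 24)/(-20 - 10))) + (2297/169 - 1*101)) = √(√(1509 - (-20 - 10)/(-25 - 24)/8) + (2297/169 - 1*101)) = √(√(1509 - 1/(8*((-49/(-30))))) + (2297*(1/169) - 101)) = √(√(1509 - 1/(8*((-49*(-1/30))))) + (2297/169 - 101)) = √(√(1509 - 1/(8*49/30)) - 14772/169) = √(√(1509 - ⅛*30/49) - 14772/169) = √(√(1509 - 15/196) - 14772/169) = √(√(295749/196) - 14772/169) = √(3*√32861/14 - 14772/169) = √(-14772/169 + 3*√32861/14)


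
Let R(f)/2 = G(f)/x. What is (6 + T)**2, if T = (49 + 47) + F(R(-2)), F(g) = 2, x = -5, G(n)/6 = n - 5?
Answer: 10816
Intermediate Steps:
G(n) = -30 + 6*n (G(n) = 6*(n - 5) = 6*(-5 + n) = -30 + 6*n)
R(f) = 12 - 12*f/5 (R(f) = 2*((-30 + 6*f)/(-5)) = 2*((-30 + 6*f)*(-1/5)) = 2*(6 - 6*f/5) = 12 - 12*f/5)
T = 98 (T = (49 + 47) + 2 = 96 + 2 = 98)
(6 + T)**2 = (6 + 98)**2 = 104**2 = 10816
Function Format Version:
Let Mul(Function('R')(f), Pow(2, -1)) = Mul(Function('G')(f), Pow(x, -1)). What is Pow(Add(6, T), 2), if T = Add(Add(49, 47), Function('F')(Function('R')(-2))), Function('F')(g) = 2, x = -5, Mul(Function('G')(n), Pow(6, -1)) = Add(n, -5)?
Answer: 10816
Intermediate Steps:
Function('G')(n) = Add(-30, Mul(6, n)) (Function('G')(n) = Mul(6, Add(n, -5)) = Mul(6, Add(-5, n)) = Add(-30, Mul(6, n)))
Function('R')(f) = Add(12, Mul(Rational(-12, 5), f)) (Function('R')(f) = Mul(2, Mul(Add(-30, Mul(6, f)), Pow(-5, -1))) = Mul(2, Mul(Add(-30, Mul(6, f)), Rational(-1, 5))) = Mul(2, Add(6, Mul(Rational(-6, 5), f))) = Add(12, Mul(Rational(-12, 5), f)))
T = 98 (T = Add(Add(49, 47), 2) = Add(96, 2) = 98)
Pow(Add(6, T), 2) = Pow(Add(6, 98), 2) = Pow(104, 2) = 10816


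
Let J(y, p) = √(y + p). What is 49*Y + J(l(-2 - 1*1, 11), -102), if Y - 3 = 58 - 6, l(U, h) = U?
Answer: 2695 + I*√105 ≈ 2695.0 + 10.247*I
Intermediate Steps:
J(y, p) = √(p + y)
Y = 55 (Y = 3 + (58 - 6) = 3 + 52 = 55)
49*Y + J(l(-2 - 1*1, 11), -102) = 49*55 + √(-102 + (-2 - 1*1)) = 2695 + √(-102 + (-2 - 1)) = 2695 + √(-102 - 3) = 2695 + √(-105) = 2695 + I*√105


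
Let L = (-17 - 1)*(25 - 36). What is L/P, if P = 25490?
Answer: 99/12745 ≈ 0.0077678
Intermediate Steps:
L = 198 (L = -18*(-11) = 198)
L/P = 198/25490 = 198*(1/25490) = 99/12745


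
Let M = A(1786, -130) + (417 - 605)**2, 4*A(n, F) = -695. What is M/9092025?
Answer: 140681/36368100 ≈ 0.0038683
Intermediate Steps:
A(n, F) = -695/4 (A(n, F) = (1/4)*(-695) = -695/4)
M = 140681/4 (M = -695/4 + (417 - 605)**2 = -695/4 + (-188)**2 = -695/4 + 35344 = 140681/4 ≈ 35170.)
M/9092025 = (140681/4)/9092025 = (140681/4)*(1/9092025) = 140681/36368100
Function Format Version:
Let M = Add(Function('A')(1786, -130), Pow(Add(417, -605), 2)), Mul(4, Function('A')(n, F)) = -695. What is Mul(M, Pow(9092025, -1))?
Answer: Rational(140681, 36368100) ≈ 0.0038683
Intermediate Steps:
Function('A')(n, F) = Rational(-695, 4) (Function('A')(n, F) = Mul(Rational(1, 4), -695) = Rational(-695, 4))
M = Rational(140681, 4) (M = Add(Rational(-695, 4), Pow(Add(417, -605), 2)) = Add(Rational(-695, 4), Pow(-188, 2)) = Add(Rational(-695, 4), 35344) = Rational(140681, 4) ≈ 35170.)
Mul(M, Pow(9092025, -1)) = Mul(Rational(140681, 4), Pow(9092025, -1)) = Mul(Rational(140681, 4), Rational(1, 9092025)) = Rational(140681, 36368100)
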